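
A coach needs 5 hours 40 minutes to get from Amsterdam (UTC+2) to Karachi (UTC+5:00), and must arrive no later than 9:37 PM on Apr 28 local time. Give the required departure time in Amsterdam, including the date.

12:57 PM on April 28

Target arrival in UTC: 9:37 PM − 5:00 = 4:37 PM on Apr 28.
Subtract 5 hours and 40 minutes → departure 10:57 AM UTC on Apr 28.
Amsterdam is UTC+2:00: 10:57 AM + 2:00 = 12:57 PM on Apr 28.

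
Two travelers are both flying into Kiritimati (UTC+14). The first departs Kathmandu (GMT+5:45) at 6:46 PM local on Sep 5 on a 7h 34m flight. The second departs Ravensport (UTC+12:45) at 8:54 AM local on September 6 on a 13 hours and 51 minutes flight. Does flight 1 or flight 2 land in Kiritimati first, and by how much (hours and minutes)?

the first, by 13 hours 25 minutes

Flight 1 in UTC: 6:46 PM − 5:45 = 1:01 PM on Sep 5.
+7 hours and 34 minutes → arrive 8:35 PM UTC on Sep 5.
Flight 2 in UTC: 8:54 AM − 12:45 = 8:09 PM on Sep 5.
+13 hours 51 minutes → arrive 10:00 AM UTC on Sep 6.
Flight 1 lands earlier by 13 hours 25 minutes.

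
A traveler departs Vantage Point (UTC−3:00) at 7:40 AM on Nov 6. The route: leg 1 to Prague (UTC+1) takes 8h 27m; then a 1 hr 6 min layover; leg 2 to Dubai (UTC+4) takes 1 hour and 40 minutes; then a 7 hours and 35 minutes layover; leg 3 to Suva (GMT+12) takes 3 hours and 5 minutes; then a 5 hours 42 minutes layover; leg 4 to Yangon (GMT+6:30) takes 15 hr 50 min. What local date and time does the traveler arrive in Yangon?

12:35 PM on Nov 8

Convert departure to UTC: 7:40 AM + 3:00 = 10:40 AM UTC on Nov 6.
Add 8 hours 27 minutes leg 1 → 7:07 PM UTC.
Add 1 hour 6 minutes layover in Prague → 8:13 PM UTC.
Add 1 hour 40 minutes leg 2 → 9:53 PM UTC.
Add 7 hours 35 minutes layover in Dubai → 5:28 AM UTC (Nov 7).
Add 3 hours 5 minutes leg 3 → 8:33 AM UTC.
Add 5 hours 42 minutes layover in Suva → 2:15 PM UTC.
Add 15 hours 50 minutes leg 4 → 6:05 AM UTC (Nov 8).
Yangon is UTC+6:30, so local arrival = 6:05 AM + 6:30 = 12:35 PM on Nov 8.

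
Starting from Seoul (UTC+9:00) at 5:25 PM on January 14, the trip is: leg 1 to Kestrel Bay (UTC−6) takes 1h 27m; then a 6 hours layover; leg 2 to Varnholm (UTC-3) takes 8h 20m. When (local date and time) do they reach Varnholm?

9:12 PM on January 14

Convert departure to UTC: 5:25 PM − 9:00 = 8:25 AM UTC on Jan 14.
Add 1 hour 27 minutes leg 1 → 9:52 AM UTC.
Add 6 hours layover in Kestrel Bay → 3:52 PM UTC.
Add 8 hours and 20 minutes leg 2 → 12:12 AM UTC (Jan 15).
Varnholm is UTC−3:00, so local arrival = 12:12 AM − 3:00 = 9:12 PM on Jan 14.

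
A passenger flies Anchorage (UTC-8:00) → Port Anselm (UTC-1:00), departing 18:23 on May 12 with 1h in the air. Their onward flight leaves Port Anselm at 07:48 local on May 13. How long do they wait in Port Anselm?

Convert departure to UTC: 18:23 + 8:00 = 02:23 UTC on May 13.
Add 1 hour flight time → 03:23 UTC.
Port Anselm is UTC−1:00, so local arrival = 03:23 − 1:00 = 02:23 on May 13.
Layover = 07:48 − 02:23 = 5 hours 25 minutes.

5 hours 25 minutes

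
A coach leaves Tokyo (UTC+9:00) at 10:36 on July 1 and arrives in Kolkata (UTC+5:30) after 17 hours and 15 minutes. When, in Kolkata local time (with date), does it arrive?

Kolkata is 3:30 behind Tokyo.
After 17 hours 15 minutes it is 03:51 (Jul 2) in Tokyo.
Shift by the zone difference: 03:51 − 3:30 = 00:21 on Jul 2 in Kolkata.

00:21 on July 2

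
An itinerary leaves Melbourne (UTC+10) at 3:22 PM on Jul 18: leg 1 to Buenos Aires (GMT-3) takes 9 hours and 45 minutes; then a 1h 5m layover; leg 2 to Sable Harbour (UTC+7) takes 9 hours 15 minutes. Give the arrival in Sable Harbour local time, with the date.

8:27 AM on July 19

Convert departure to UTC: 3:22 PM − 10:00 = 5:22 AM UTC on Jul 18.
Add 9 hours 45 minutes leg 1 → 3:07 PM UTC.
Add 1 hour 5 minutes layover in Buenos Aires → 4:12 PM UTC.
Add 9 hours 15 minutes leg 2 → 1:27 AM UTC (Jul 19).
Sable Harbour is UTC+7:00, so local arrival = 1:27 AM + 7:00 = 8:27 AM on Jul 19.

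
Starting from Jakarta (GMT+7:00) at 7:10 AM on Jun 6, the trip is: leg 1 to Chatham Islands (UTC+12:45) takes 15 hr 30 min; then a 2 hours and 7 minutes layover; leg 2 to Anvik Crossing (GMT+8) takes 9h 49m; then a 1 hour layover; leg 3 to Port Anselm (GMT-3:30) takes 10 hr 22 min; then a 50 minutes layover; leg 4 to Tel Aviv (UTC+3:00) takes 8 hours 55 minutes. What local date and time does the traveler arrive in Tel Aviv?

Convert departure to UTC: 7:10 AM − 7:00 = 12:10 AM UTC on Jun 6.
Add 15 hours 30 minutes leg 1 → 3:40 PM UTC.
Add 2 hours 7 minutes layover in Chatham Islands → 5:47 PM UTC.
Add 9 hours and 49 minutes leg 2 → 3:36 AM UTC (Jun 7).
Add 1 hour layover in Anvik Crossing → 4:36 AM UTC.
Add 10 hours 22 minutes leg 3 → 2:58 PM UTC.
Add 50 minutes layover in Port Anselm → 3:48 PM UTC.
Add 8 hours and 55 minutes leg 4 → 12:43 AM UTC (Jun 8).
Tel Aviv is UTC+3:00, so local arrival = 12:43 AM + 3:00 = 3:43 AM on Jun 8.

3:43 AM on June 8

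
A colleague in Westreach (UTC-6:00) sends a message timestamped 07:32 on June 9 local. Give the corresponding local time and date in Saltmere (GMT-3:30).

10:02 on June 9

Saltmere is 2:30 ahead of Westreach.
Shift by the zone difference: 07:32 + 2:30 = 10:02 on Jun 9 in Saltmere.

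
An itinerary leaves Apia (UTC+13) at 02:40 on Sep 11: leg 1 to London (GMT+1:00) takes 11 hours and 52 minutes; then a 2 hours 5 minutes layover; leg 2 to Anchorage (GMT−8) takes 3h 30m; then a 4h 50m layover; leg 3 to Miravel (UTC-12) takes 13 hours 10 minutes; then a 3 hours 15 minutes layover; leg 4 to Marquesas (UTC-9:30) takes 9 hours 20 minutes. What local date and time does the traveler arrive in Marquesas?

Convert departure to UTC: 02:40 − 13:00 = 13:40 UTC on Sep 10.
Add 11 hours and 52 minutes leg 1 → 01:32 UTC (Sep 11).
Add 2 hours 5 minutes layover in London → 03:37 UTC.
Add 3 hours and 30 minutes leg 2 → 07:07 UTC.
Add 4 hours and 50 minutes layover in Anchorage → 11:57 UTC.
Add 13 hours and 10 minutes leg 3 → 01:07 UTC (Sep 12).
Add 3 hours and 15 minutes layover in Miravel → 04:22 UTC.
Add 9 hours 20 minutes leg 4 → 13:42 UTC.
Marquesas is UTC−9:30, so local arrival = 13:42 − 9:30 = 04:12 on Sep 12.

04:12 on September 12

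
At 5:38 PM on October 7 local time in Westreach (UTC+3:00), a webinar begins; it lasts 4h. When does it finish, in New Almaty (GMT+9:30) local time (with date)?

Convert start to UTC: 5:38 PM − 3:00 = 2:38 PM UTC on Oct 7.
Add 4 hours duration → 6:38 PM UTC.
New Almaty is UTC+9:30, so local end time = 6:38 PM + 9:30 = 4:08 AM on Oct 8.

4:08 AM on October 8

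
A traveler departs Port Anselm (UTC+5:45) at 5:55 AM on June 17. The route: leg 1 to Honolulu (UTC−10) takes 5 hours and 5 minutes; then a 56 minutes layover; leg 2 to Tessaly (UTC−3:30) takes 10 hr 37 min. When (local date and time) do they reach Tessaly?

1:18 PM on Jun 17

Convert departure to UTC: 5:55 AM − 5:45 = 12:10 AM UTC on Jun 17.
Add 5 hours 5 minutes leg 1 → 5:15 AM UTC.
Add 56 minutes layover in Honolulu → 6:11 AM UTC.
Add 10 hours and 37 minutes leg 2 → 4:48 PM UTC.
Tessaly is UTC−3:30, so local arrival = 4:48 PM − 3:30 = 1:18 PM on Jun 17.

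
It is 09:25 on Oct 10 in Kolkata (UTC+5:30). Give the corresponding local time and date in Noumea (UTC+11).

14:55 on Oct 10

In UTC: 09:25 − 5:30 = 03:55 on Oct 10.
Noumea is UTC+11:00: 03:55 + 11:00 = 14:55 on Oct 10.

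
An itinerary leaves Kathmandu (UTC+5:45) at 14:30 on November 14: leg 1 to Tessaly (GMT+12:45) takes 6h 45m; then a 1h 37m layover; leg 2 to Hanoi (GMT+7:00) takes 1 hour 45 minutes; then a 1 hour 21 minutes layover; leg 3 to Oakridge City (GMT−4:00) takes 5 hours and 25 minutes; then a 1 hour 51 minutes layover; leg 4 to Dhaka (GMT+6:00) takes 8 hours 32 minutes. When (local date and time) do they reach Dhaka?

Convert departure to UTC: 14:30 − 5:45 = 08:45 UTC on Nov 14.
Add 6 hours and 45 minutes leg 1 → 15:30 UTC.
Add 1 hour and 37 minutes layover in Tessaly → 17:07 UTC.
Add 1 hour 45 minutes leg 2 → 18:52 UTC.
Add 1 hour and 21 minutes layover in Hanoi → 20:13 UTC.
Add 5 hours and 25 minutes leg 3 → 01:38 UTC (Nov 15).
Add 1 hour and 51 minutes layover in Oakridge City → 03:29 UTC.
Add 8 hours 32 minutes leg 4 → 12:01 UTC.
Dhaka is UTC+6:00, so local arrival = 12:01 + 6:00 = 18:01 on Nov 15.

18:01 on Nov 15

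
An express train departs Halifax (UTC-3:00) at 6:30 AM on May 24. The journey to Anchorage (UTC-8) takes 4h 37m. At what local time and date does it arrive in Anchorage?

Convert departure to UTC: 6:30 AM + 3:00 = 9:30 AM UTC on May 24.
Add 4 hours and 37 minutes travel time → 2:07 PM UTC.
Anchorage is UTC−8:00, so local arrival = 2:07 PM − 8:00 = 6:07 AM on May 24.

6:07 AM on May 24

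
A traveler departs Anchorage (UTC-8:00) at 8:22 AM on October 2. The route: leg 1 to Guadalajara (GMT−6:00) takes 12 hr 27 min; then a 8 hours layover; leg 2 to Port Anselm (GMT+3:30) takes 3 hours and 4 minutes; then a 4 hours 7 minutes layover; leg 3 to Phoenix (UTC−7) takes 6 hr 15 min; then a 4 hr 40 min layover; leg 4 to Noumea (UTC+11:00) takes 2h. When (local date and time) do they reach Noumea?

7:55 PM on October 4

Convert departure to UTC: 8:22 AM + 8:00 = 4:22 PM UTC on Oct 2.
Add 12 hours and 27 minutes leg 1 → 4:49 AM UTC (Oct 3).
Add 8 hours layover in Guadalajara → 12:49 PM UTC.
Add 3 hours and 4 minutes leg 2 → 3:53 PM UTC.
Add 4 hours 7 minutes layover in Port Anselm → 8:00 PM UTC.
Add 6 hours and 15 minutes leg 3 → 2:15 AM UTC (Oct 4).
Add 4 hours and 40 minutes layover in Phoenix → 6:55 AM UTC.
Add 2 hours leg 4 → 8:55 AM UTC.
Noumea is UTC+11:00, so local arrival = 8:55 AM + 11:00 = 7:55 PM on Oct 4.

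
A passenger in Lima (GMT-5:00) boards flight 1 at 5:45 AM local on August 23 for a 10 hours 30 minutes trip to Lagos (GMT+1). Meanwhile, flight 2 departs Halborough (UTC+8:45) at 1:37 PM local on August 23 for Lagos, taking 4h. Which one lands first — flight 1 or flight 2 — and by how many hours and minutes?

the second, by 12 hours 23 minutes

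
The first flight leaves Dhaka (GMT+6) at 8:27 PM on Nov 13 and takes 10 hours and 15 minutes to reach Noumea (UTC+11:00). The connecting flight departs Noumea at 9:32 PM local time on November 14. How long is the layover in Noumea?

9 hours 50 minutes

Convert departure to UTC: 8:27 PM − 6:00 = 2:27 PM UTC on Nov 13.
Add 10 hours and 15 minutes flight time → 12:42 AM UTC (Nov 14).
Noumea is UTC+11:00, so local arrival = 12:42 AM + 11:00 = 11:42 AM on Nov 14.
Layover = 9:32 PM − 11:42 AM = 9 hours 50 minutes.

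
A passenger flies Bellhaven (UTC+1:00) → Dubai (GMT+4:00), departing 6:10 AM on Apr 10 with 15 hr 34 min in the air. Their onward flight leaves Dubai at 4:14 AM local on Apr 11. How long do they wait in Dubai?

Convert departure to UTC: 6:10 AM − 1:00 = 5:10 AM UTC on Apr 10.
Add 15 hours 34 minutes flight time → 8:44 PM UTC.
Dubai is UTC+4:00, so local arrival = 8:44 PM + 4:00 = 12:44 AM on Apr 11.
Layover = 4:14 AM − 12:44 AM = 3 hours 30 minutes.

3 hours 30 minutes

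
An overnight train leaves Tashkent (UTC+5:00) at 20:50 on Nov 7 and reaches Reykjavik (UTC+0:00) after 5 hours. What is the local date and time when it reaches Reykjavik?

20:50 on November 7

Convert departure to UTC: 20:50 − 5:00 = 15:50 UTC on Nov 7.
Add 5 hours travel time → 20:50 UTC.
Reykjavik is UTC+0, so local arrival is the same: 20:50 on Nov 7.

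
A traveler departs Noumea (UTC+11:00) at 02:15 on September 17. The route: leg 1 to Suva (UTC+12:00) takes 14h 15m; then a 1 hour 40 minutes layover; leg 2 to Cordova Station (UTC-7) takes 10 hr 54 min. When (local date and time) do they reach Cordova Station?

11:04 on Sep 17

Convert departure to UTC: 02:15 − 11:00 = 15:15 UTC on Sep 16.
Add 14 hours 15 minutes leg 1 → 05:30 UTC (Sep 17).
Add 1 hour and 40 minutes layover in Suva → 07:10 UTC.
Add 10 hours 54 minutes leg 2 → 18:04 UTC.
Cordova Station is UTC−7:00, so local arrival = 18:04 − 7:00 = 11:04 on Sep 17.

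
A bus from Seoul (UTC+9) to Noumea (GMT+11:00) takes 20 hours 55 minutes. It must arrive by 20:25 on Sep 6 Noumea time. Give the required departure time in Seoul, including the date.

21:30 on September 5

Target arrival in UTC: 20:25 − 11:00 = 09:25 on Sep 6.
Subtract 20 hours and 55 minutes → departure 12:30 UTC on Sep 5.
Seoul is UTC+9:00: 12:30 + 9:00 = 21:30 on Sep 5.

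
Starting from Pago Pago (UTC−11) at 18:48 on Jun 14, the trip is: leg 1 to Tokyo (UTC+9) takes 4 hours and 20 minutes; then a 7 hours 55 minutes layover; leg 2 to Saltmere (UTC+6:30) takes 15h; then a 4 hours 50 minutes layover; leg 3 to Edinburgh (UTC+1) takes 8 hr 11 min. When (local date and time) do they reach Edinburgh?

23:04 on Jun 16

Convert departure to UTC: 18:48 + 11:00 = 05:48 UTC on Jun 15.
Add 4 hours 20 minutes leg 1 → 10:08 UTC.
Add 7 hours and 55 minutes layover in Tokyo → 18:03 UTC.
Add 15 hours leg 2 → 09:03 UTC (Jun 16).
Add 4 hours 50 minutes layover in Saltmere → 13:53 UTC.
Add 8 hours and 11 minutes leg 3 → 22:04 UTC.
Edinburgh is UTC+1:00, so local arrival = 22:04 + 1:00 = 23:04 on Jun 16.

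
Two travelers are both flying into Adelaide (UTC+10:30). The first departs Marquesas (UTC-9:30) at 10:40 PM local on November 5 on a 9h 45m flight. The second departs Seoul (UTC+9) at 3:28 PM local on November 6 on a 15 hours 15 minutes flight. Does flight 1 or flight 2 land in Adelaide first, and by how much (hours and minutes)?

the first, by 3 hours 48 minutes

Flight 1 in UTC: 10:40 PM + 9:30 = 8:10 AM on Nov 6.
+9 hours and 45 minutes → arrive 5:55 PM UTC on Nov 6.
Flight 2 in UTC: 3:28 PM − 9:00 = 6:28 AM on Nov 6.
+15 hours and 15 minutes → arrive 9:43 PM UTC on Nov 6.
Flight 1 lands earlier by 3 hours 48 minutes.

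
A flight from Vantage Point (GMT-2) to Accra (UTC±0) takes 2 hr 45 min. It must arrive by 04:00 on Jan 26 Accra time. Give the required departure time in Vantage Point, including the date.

Target arrival is already UTC: 04:00 on Jan 26.
Subtract 2 hours 45 minutes → departure 01:15 UTC on Jan 26.
Vantage Point is UTC−2:00: 01:15 − 2:00 = 23:15 on Jan 25.

23:15 on January 25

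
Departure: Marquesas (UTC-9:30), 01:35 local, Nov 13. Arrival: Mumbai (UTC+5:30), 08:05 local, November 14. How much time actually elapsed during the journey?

15 hours 30 minutes

Departure in UTC: 01:35 + 9:30 = 11:05 on Nov 13.
Arrival in UTC: 08:05 − 5:30 = 02:35 on Nov 14.
Elapsed = 02:35 − 11:05 (+1 day) = 15 hours 30 minutes.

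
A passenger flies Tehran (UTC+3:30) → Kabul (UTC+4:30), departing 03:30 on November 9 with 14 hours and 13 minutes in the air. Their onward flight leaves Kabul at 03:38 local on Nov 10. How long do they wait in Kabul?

8 hours 55 minutes

Convert departure to UTC: 03:30 − 3:30 = 00:00 UTC on Nov 9.
Add 14 hours and 13 minutes flight time → 14:13 UTC.
Kabul is UTC+4:30, so local arrival = 14:13 + 4:30 = 18:43 on Nov 9.
Layover = 03:38 − 18:43 (+1 day) = 8 hours 55 minutes.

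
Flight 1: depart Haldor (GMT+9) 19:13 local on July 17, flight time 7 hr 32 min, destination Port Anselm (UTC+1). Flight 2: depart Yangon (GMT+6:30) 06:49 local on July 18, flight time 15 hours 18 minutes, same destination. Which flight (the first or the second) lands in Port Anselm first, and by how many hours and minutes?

the first, by 21 hours 52 minutes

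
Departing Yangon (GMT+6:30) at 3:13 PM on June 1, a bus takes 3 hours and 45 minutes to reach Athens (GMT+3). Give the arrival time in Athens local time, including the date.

3:28 PM on June 1

Athens is 3:30 behind Yangon.
After 3 hours 45 minutes it is 6:58 PM in Yangon.
Shift by the zone difference: 6:58 PM − 3:30 = 3:28 PM on Jun 1 in Athens.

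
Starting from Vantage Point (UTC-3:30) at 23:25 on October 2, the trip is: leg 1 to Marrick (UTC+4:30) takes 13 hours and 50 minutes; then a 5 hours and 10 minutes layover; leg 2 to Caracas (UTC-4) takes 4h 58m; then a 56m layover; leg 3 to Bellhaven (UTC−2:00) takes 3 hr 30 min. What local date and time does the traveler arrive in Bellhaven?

05:19 on Oct 4

Convert departure to UTC: 23:25 + 3:30 = 02:55 UTC on Oct 3.
Add 13 hours and 50 minutes leg 1 → 16:45 UTC.
Add 5 hours 10 minutes layover in Marrick → 21:55 UTC.
Add 4 hours 58 minutes leg 2 → 02:53 UTC (Oct 4).
Add 56 minutes layover in Caracas → 03:49 UTC.
Add 3 hours and 30 minutes leg 3 → 07:19 UTC.
Bellhaven is UTC−2:00, so local arrival = 07:19 − 2:00 = 05:19 on Oct 4.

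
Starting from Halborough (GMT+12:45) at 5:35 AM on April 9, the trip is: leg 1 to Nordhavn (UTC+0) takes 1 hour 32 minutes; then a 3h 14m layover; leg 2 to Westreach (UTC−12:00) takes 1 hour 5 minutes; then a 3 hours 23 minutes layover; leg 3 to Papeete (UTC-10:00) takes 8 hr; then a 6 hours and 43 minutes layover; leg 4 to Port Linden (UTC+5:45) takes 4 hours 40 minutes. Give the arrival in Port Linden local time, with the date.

3:12 AM on Apr 10

Convert departure to UTC: 5:35 AM − 12:45 = 4:50 PM UTC on Apr 8.
Add 1 hour 32 minutes leg 1 → 6:22 PM UTC.
Add 3 hours 14 minutes layover in Nordhavn → 9:36 PM UTC.
Add 1 hour 5 minutes leg 2 → 10:41 PM UTC.
Add 3 hours and 23 minutes layover in Westreach → 2:04 AM UTC (Apr 9).
Add 8 hours leg 3 → 10:04 AM UTC.
Add 6 hours 43 minutes layover in Papeete → 4:47 PM UTC.
Add 4 hours and 40 minutes leg 4 → 9:27 PM UTC.
Port Linden is UTC+5:45, so local arrival = 9:27 PM + 5:45 = 3:12 AM on Apr 10.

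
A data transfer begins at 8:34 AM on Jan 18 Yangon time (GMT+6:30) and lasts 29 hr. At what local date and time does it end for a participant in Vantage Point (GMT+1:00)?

Convert start to UTC: 8:34 AM − 6:30 = 2:04 AM UTC on Jan 18.
Add 29 hours duration → 7:04 AM UTC (Jan 19).
Vantage Point is UTC+1:00, so local end time = 7:04 AM + 1:00 = 8:04 AM on Jan 19.

8:04 AM on Jan 19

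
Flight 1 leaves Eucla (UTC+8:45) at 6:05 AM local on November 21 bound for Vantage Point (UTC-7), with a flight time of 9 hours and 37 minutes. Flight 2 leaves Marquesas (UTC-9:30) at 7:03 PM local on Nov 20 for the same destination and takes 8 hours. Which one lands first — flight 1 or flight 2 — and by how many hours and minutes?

the first, by 5 hours 36 minutes

Flight 1 in UTC: 6:05 AM − 8:45 = 9:20 PM on Nov 20.
+9 hours and 37 minutes → arrive 6:57 AM UTC on Nov 21.
Flight 2 in UTC: 7:03 PM + 9:30 = 4:33 AM on Nov 21.
+8 hours → arrive 12:33 PM UTC on Nov 21.
Flight 1 lands earlier by 5 hours 36 minutes.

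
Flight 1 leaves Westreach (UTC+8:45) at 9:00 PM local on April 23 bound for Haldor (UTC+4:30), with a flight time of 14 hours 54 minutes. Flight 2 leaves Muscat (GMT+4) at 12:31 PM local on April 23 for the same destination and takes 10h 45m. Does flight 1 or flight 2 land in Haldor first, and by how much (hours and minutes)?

Flight 1 in UTC: 9:00 PM − 8:45 = 12:15 PM on Apr 23.
+14 hours and 54 minutes → arrive 3:09 AM UTC on Apr 24.
Flight 2 in UTC: 12:31 PM − 4:00 = 8:31 AM on Apr 23.
+10 hours 45 minutes → arrive 7:16 PM UTC on Apr 23.
Flight 2 lands earlier by 7 hours 53 minutes.

the second, by 7 hours 53 minutes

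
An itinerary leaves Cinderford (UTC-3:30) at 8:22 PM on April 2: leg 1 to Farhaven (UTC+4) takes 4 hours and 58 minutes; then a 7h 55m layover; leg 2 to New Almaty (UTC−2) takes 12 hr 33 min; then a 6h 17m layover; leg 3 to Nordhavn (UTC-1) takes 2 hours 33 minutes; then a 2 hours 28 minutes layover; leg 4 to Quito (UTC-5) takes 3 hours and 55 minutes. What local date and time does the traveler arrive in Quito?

11:31 AM on April 4

Convert departure to UTC: 8:22 PM + 3:30 = 11:52 PM UTC on Apr 2.
Add 4 hours 58 minutes leg 1 → 4:50 AM UTC (Apr 3).
Add 7 hours and 55 minutes layover in Farhaven → 12:45 PM UTC.
Add 12 hours 33 minutes leg 2 → 1:18 AM UTC (Apr 4).
Add 6 hours 17 minutes layover in New Almaty → 7:35 AM UTC.
Add 2 hours and 33 minutes leg 3 → 10:08 AM UTC.
Add 2 hours and 28 minutes layover in Nordhavn → 12:36 PM UTC.
Add 3 hours 55 minutes leg 4 → 4:31 PM UTC.
Quito is UTC−5:00, so local arrival = 4:31 PM − 5:00 = 11:31 AM on Apr 4.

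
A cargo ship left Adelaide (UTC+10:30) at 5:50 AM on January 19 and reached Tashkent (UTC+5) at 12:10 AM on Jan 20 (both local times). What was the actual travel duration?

Departure in UTC: 5:50 AM − 10:30 = 7:20 PM on Jan 18.
Arrival in UTC: 12:10 AM − 5:00 = 7:10 PM on Jan 19.
Elapsed = 7:10 PM − 7:20 PM (+1 day) = 23 hours 50 minutes.

23 hours 50 minutes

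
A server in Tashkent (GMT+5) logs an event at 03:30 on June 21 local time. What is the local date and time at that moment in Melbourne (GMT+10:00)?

Melbourne is 5:00 ahead of Tashkent.
Shift by the zone difference: 03:30 + 5:00 = 08:30 on Jun 21 in Melbourne.

08:30 on June 21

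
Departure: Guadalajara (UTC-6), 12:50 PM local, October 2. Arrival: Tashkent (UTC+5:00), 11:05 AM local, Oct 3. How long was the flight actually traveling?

Departure in UTC: 12:50 PM + 6:00 = 6:50 PM on Oct 2.
Arrival in UTC: 11:05 AM − 5:00 = 6:05 AM on Oct 3.
Elapsed = 6:05 AM − 6:50 PM (+1 day) = 11 hours 15 minutes.

11 hours 15 minutes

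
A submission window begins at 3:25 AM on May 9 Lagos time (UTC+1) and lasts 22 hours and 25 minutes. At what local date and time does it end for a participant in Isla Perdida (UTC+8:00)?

8:50 AM on May 10

Isla Perdida is 7:00 ahead of Lagos.
After 22 hours 25 minutes it is 1:50 AM (May 10) in Lagos.
Shift by the zone difference: 1:50 AM + 7:00 = 8:50 AM on May 10 in Isla Perdida.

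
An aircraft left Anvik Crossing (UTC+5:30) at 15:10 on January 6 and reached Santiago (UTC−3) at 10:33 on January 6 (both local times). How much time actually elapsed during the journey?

Santiago is 8:30 behind Anvik Crossing.
Clock-face elapsed time (ignoring zones) is −4 hours 37 minutes.
Actual elapsed = −4 hours 37 minutes + 8:30 = 3 hours 53 minutes.

3 hours 53 minutes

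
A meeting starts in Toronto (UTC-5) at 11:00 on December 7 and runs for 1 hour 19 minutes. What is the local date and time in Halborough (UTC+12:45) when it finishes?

06:04 on December 8

Convert start to UTC: 11:00 + 5:00 = 16:00 UTC on Dec 7.
Add 1 hour and 19 minutes duration → 17:19 UTC.
Halborough is UTC+12:45, so local end time = 17:19 + 12:45 = 06:04 on Dec 8.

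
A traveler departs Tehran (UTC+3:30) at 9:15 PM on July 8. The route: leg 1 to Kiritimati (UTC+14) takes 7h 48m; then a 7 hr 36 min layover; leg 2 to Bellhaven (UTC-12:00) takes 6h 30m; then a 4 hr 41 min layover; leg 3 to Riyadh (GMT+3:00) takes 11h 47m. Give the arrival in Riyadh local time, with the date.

Convert departure to UTC: 9:15 PM − 3:30 = 5:45 PM UTC on Jul 8.
Add 7 hours and 48 minutes leg 1 → 1:33 AM UTC (Jul 9).
Add 7 hours 36 minutes layover in Kiritimati → 9:09 AM UTC.
Add 6 hours 30 minutes leg 2 → 3:39 PM UTC.
Add 4 hours 41 minutes layover in Bellhaven → 8:20 PM UTC.
Add 11 hours and 47 minutes leg 3 → 8:07 AM UTC (Jul 10).
Riyadh is UTC+3:00, so local arrival = 8:07 AM + 3:00 = 11:07 AM on Jul 10.

11:07 AM on July 10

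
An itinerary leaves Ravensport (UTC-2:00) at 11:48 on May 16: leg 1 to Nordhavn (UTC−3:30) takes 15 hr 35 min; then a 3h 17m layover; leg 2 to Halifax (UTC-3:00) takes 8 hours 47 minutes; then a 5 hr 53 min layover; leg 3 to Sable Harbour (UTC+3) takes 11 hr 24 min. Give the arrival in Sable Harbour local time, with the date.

Convert departure to UTC: 11:48 + 2:00 = 13:48 UTC on May 16.
Add 15 hours 35 minutes leg 1 → 05:23 UTC (May 17).
Add 3 hours and 17 minutes layover in Nordhavn → 08:40 UTC.
Add 8 hours and 47 minutes leg 2 → 17:27 UTC.
Add 5 hours 53 minutes layover in Halifax → 23:20 UTC.
Add 11 hours and 24 minutes leg 3 → 10:44 UTC (May 18).
Sable Harbour is UTC+3:00, so local arrival = 10:44 + 3:00 = 13:44 on May 18.

13:44 on May 18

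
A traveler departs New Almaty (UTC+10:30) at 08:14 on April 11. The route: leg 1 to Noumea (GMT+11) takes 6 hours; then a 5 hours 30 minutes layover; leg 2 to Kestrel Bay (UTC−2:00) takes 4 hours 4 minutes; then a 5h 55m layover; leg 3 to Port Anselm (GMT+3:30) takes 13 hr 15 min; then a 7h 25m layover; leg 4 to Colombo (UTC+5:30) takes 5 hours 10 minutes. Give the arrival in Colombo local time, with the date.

02:33 on April 13

Convert departure to UTC: 08:14 − 10:30 = 21:44 UTC on Apr 10.
Add 6 hours leg 1 → 03:44 UTC (Apr 11).
Add 5 hours 30 minutes layover in Noumea → 09:14 UTC.
Add 4 hours 4 minutes leg 2 → 13:18 UTC.
Add 5 hours and 55 minutes layover in Kestrel Bay → 19:13 UTC.
Add 13 hours 15 minutes leg 3 → 08:28 UTC (Apr 12).
Add 7 hours 25 minutes layover in Port Anselm → 15:53 UTC.
Add 5 hours 10 minutes leg 4 → 21:03 UTC.
Colombo is UTC+5:30, so local arrival = 21:03 + 5:30 = 02:33 on Apr 13.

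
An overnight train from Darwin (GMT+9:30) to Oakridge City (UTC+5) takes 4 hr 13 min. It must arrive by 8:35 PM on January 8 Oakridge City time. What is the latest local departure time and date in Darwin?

8:52 PM on January 8

Target arrival in UTC: 8:35 PM − 5:00 = 3:35 PM on Jan 8.
Subtract 4 hours and 13 minutes → departure 11:22 AM UTC on Jan 8.
Darwin is UTC+9:30: 11:22 AM + 9:30 = 8:52 PM on Jan 8.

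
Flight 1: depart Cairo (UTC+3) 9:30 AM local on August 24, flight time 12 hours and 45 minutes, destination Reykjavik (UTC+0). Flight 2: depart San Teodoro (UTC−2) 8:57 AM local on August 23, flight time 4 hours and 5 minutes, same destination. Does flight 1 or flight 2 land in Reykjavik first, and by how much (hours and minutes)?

Flight 1 in UTC: 9:30 AM − 3:00 = 6:30 AM on Aug 24.
+12 hours 45 minutes → arrive 7:15 PM UTC on Aug 24.
Flight 2 in UTC: 8:57 AM + 2:00 = 10:57 AM on Aug 23.
+4 hours and 5 minutes → arrive 3:02 PM UTC on Aug 23.
Flight 2 lands earlier by 28 hours 13 minutes.

the second, by 28 hours 13 minutes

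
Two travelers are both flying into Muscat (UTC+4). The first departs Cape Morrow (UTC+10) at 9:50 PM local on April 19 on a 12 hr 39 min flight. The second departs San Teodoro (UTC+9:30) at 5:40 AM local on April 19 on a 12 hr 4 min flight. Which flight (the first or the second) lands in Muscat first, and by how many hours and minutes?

Flight 1 in UTC: 9:50 PM − 10:00 = 11:50 AM on Apr 19.
+12 hours and 39 minutes → arrive 12:29 AM UTC on Apr 20.
Flight 2 in UTC: 5:40 AM − 9:30 = 8:10 PM on Apr 18.
+12 hours and 4 minutes → arrive 8:14 AM UTC on Apr 19.
Flight 2 lands earlier by 16 hours 15 minutes.

the second, by 16 hours 15 minutes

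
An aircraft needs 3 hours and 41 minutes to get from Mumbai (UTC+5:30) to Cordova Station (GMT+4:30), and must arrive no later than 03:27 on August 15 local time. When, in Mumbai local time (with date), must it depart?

Target arrival in UTC: 03:27 − 4:30 = 22:57 on Aug 14.
Subtract 3 hours and 41 minutes → departure 19:16 UTC on Aug 14.
Mumbai is UTC+5:30: 19:16 + 5:30 = 00:46 on Aug 15.

00:46 on Aug 15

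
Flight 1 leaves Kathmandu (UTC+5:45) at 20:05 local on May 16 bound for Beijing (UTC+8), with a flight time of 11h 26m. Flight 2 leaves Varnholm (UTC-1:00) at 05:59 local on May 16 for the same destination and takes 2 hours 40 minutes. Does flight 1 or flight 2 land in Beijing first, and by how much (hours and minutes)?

Flight 1 in UTC: 20:05 − 5:45 = 14:20 on May 16.
+11 hours 26 minutes → arrive 01:46 UTC on May 17.
Flight 2 in UTC: 05:59 + 1:00 = 06:59 on May 16.
+2 hours 40 minutes → arrive 09:39 UTC on May 16.
Flight 2 lands earlier by 16 hours 7 minutes.

the second, by 16 hours 7 minutes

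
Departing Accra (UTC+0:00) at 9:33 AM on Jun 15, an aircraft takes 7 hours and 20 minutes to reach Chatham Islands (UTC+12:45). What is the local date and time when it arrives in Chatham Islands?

Accra is at UTC+0, so departure is already 9:33 AM UTC on Jun 15.
Add 7 hours and 20 minutes travel time → 4:53 PM UTC.
Chatham Islands is UTC+12:45, so local arrival = 4:53 PM + 12:45 = 5:38 AM on Jun 16.

5:38 AM on June 16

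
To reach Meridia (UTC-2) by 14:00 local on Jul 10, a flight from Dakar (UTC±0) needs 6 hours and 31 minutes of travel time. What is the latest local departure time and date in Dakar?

Target arrival in UTC: 14:00 + 2:00 = 16:00 on Jul 10.
Subtract 6 hours 31 minutes → departure 09:29 UTC on Jul 10.
Dakar is UTC+0, so departure is 09:29 on Jul 10.

09:29 on Jul 10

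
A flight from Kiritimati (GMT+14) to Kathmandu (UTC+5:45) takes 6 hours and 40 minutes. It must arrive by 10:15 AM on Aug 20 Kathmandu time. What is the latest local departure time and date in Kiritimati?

11:50 AM on Aug 20

Target arrival in UTC: 10:15 AM − 5:45 = 4:30 AM on Aug 20.
Subtract 6 hours 40 minutes → departure 9:50 PM UTC on Aug 19.
Kiritimati is UTC+14:00: 9:50 PM + 14:00 = 11:50 AM on Aug 20.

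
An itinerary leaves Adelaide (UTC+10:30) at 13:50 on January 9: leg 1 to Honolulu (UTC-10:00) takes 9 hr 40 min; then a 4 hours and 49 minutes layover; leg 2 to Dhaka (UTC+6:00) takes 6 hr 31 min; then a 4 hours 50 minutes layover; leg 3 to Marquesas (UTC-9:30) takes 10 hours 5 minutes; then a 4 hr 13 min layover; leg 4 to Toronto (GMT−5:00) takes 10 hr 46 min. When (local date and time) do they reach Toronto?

01:14 on January 11

Convert departure to UTC: 13:50 − 10:30 = 03:20 UTC on Jan 9.
Add 9 hours and 40 minutes leg 1 → 13:00 UTC.
Add 4 hours 49 minutes layover in Honolulu → 17:49 UTC.
Add 6 hours 31 minutes leg 2 → 00:20 UTC (Jan 10).
Add 4 hours and 50 minutes layover in Dhaka → 05:10 UTC.
Add 10 hours 5 minutes leg 3 → 15:15 UTC.
Add 4 hours 13 minutes layover in Marquesas → 19:28 UTC.
Add 10 hours and 46 minutes leg 4 → 06:14 UTC (Jan 11).
Toronto is UTC−5:00, so local arrival = 06:14 − 5:00 = 01:14 on Jan 11.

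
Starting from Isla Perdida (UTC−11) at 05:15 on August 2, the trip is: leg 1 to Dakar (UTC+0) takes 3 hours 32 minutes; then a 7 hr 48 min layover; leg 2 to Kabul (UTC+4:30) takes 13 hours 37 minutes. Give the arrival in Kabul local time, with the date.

21:42 on August 3

Convert departure to UTC: 05:15 + 11:00 = 16:15 UTC on Aug 2.
Add 3 hours and 32 minutes leg 1 → 19:47 UTC.
Add 7 hours and 48 minutes layover in Dakar → 03:35 UTC (Aug 3).
Add 13 hours 37 minutes leg 2 → 17:12 UTC.
Kabul is UTC+4:30, so local arrival = 17:12 + 4:30 = 21:42 on Aug 3.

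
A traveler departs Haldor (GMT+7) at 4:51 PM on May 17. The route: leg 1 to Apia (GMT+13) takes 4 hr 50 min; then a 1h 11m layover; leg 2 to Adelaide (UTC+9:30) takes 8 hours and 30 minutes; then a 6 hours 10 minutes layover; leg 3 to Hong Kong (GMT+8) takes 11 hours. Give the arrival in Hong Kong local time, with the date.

Convert departure to UTC: 4:51 PM − 7:00 = 9:51 AM UTC on May 17.
Add 4 hours and 50 minutes leg 1 → 2:41 PM UTC.
Add 1 hour and 11 minutes layover in Apia → 3:52 PM UTC.
Add 8 hours and 30 minutes leg 2 → 12:22 AM UTC (May 18).
Add 6 hours 10 minutes layover in Adelaide → 6:32 AM UTC.
Add 11 hours leg 3 → 5:32 PM UTC.
Hong Kong is UTC+8:00, so local arrival = 5:32 PM + 8:00 = 1:32 AM on May 19.

1:32 AM on May 19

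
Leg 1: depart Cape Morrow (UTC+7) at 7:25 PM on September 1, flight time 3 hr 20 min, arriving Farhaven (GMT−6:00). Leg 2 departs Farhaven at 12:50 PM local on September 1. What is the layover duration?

3 hours 5 minutes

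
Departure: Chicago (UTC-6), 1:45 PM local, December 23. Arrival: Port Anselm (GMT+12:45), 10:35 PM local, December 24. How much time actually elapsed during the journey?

14 hours 5 minutes

Departure in UTC: 1:45 PM + 6:00 = 7:45 PM on Dec 23.
Arrival in UTC: 10:35 PM − 12:45 = 9:50 AM on Dec 24.
Elapsed = 9:50 AM − 7:45 PM (+1 day) = 14 hours 5 minutes.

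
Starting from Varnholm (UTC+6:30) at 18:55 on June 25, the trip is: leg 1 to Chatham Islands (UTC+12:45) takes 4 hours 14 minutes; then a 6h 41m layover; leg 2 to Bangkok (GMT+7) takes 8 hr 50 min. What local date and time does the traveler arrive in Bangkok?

15:10 on Jun 26

Convert departure to UTC: 18:55 − 6:30 = 12:25 UTC on Jun 25.
Add 4 hours 14 minutes leg 1 → 16:39 UTC.
Add 6 hours and 41 minutes layover in Chatham Islands → 23:20 UTC.
Add 8 hours 50 minutes leg 2 → 08:10 UTC (Jun 26).
Bangkok is UTC+7:00, so local arrival = 08:10 + 7:00 = 15:10 on Jun 26.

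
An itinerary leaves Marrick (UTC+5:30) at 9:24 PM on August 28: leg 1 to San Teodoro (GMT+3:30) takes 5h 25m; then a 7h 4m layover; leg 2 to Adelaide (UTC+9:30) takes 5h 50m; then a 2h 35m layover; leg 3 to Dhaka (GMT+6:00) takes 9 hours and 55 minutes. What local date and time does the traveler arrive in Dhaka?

Convert departure to UTC: 9:24 PM − 5:30 = 3:54 PM UTC on Aug 28.
Add 5 hours and 25 minutes leg 1 → 9:19 PM UTC.
Add 7 hours and 4 minutes layover in San Teodoro → 4:23 AM UTC (Aug 29).
Add 5 hours 50 minutes leg 2 → 10:13 AM UTC.
Add 2 hours 35 minutes layover in Adelaide → 12:48 PM UTC.
Add 9 hours 55 minutes leg 3 → 10:43 PM UTC.
Dhaka is UTC+6:00, so local arrival = 10:43 PM + 6:00 = 4:43 AM on Aug 30.

4:43 AM on August 30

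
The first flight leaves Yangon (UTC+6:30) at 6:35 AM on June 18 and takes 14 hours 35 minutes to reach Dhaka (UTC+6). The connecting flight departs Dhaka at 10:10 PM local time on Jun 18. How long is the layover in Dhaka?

1 hour 30 minutes

Convert departure to UTC: 6:35 AM − 6:30 = 12:05 AM UTC on Jun 18.
Add 14 hours and 35 minutes flight time → 2:40 PM UTC.
Dhaka is UTC+6:00, so local arrival = 2:40 PM + 6:00 = 8:40 PM on Jun 18.
Layover = 10:10 PM − 8:40 PM = 1 hour 30 minutes.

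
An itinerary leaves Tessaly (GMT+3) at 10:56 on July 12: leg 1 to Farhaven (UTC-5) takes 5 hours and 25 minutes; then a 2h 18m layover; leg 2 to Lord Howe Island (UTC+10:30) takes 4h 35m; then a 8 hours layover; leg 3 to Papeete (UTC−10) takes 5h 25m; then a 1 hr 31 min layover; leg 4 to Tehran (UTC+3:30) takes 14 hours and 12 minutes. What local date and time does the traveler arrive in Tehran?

Convert departure to UTC: 10:56 − 3:00 = 07:56 UTC on Jul 12.
Add 5 hours 25 minutes leg 1 → 13:21 UTC.
Add 2 hours and 18 minutes layover in Farhaven → 15:39 UTC.
Add 4 hours and 35 minutes leg 2 → 20:14 UTC.
Add 8 hours layover in Lord Howe Island → 04:14 UTC (Jul 13).
Add 5 hours 25 minutes leg 3 → 09:39 UTC.
Add 1 hour 31 minutes layover in Papeete → 11:10 UTC.
Add 14 hours 12 minutes leg 4 → 01:22 UTC (Jul 14).
Tehran is UTC+3:30, so local arrival = 01:22 + 3:30 = 04:52 on Jul 14.

04:52 on July 14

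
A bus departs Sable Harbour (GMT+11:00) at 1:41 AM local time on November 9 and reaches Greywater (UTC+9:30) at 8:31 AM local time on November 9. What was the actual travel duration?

Departure in UTC: 1:41 AM − 11:00 = 2:41 PM on Nov 8.
Arrival in UTC: 8:31 AM − 9:30 = 11:01 PM on Nov 8.
Elapsed = 11:01 PM − 2:41 PM = 8 hours 20 minutes.

8 hours 20 minutes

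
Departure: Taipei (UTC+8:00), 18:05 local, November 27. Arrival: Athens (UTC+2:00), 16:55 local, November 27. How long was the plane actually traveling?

Departure in UTC: 18:05 − 8:00 = 10:05 on Nov 27.
Arrival in UTC: 16:55 − 2:00 = 14:55 on Nov 27.
Elapsed = 14:55 − 10:05 = 4 hours 50 minutes.

4 hours 50 minutes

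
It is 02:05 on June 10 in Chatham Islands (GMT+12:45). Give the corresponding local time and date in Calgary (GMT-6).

07:20 on Jun 9

In UTC: 02:05 − 12:45 = 13:20 on Jun 9.
Calgary is UTC−6:00: 13:20 − 6:00 = 07:20 on Jun 9.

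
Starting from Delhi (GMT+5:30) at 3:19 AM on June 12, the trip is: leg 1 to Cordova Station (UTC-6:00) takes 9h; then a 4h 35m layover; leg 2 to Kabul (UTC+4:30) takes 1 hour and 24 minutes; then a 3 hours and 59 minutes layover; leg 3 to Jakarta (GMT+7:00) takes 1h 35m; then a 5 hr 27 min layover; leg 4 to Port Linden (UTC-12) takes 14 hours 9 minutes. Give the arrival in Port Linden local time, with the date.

1:58 AM on June 13

Convert departure to UTC: 3:19 AM − 5:30 = 9:49 PM UTC on Jun 11.
Add 9 hours leg 1 → 6:49 AM UTC (Jun 12).
Add 4 hours 35 minutes layover in Cordova Station → 11:24 AM UTC.
Add 1 hour 24 minutes leg 2 → 12:48 PM UTC.
Add 3 hours 59 minutes layover in Kabul → 4:47 PM UTC.
Add 1 hour 35 minutes leg 3 → 6:22 PM UTC.
Add 5 hours and 27 minutes layover in Jakarta → 11:49 PM UTC.
Add 14 hours 9 minutes leg 4 → 1:58 PM UTC (Jun 13).
Port Linden is UTC−12:00, so local arrival = 1:58 PM − 12:00 = 1:58 AM on Jun 13.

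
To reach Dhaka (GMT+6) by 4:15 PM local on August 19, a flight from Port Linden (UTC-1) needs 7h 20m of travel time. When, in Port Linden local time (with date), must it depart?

1:55 AM on August 19

Target arrival in UTC: 4:15 PM − 6:00 = 10:15 AM on Aug 19.
Subtract 7 hours 20 minutes → departure 2:55 AM UTC on Aug 19.
Port Linden is UTC−1:00: 2:55 AM − 1:00 = 1:55 AM on Aug 19.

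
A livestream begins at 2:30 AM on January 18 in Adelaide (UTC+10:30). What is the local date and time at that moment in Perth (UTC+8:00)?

12:00 AM on January 18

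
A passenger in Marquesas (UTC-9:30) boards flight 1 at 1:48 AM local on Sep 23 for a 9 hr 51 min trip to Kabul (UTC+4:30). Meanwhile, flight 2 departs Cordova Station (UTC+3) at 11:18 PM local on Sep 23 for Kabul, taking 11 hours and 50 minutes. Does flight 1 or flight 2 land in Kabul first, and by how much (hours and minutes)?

the first, by 10 hours 59 minutes

Flight 1 in UTC: 1:48 AM + 9:30 = 11:18 AM on Sep 23.
+9 hours and 51 minutes → arrive 9:09 PM UTC on Sep 23.
Flight 2 in UTC: 11:18 PM − 3:00 = 8:18 PM on Sep 23.
+11 hours 50 minutes → arrive 8:08 AM UTC on Sep 24.
Flight 1 lands earlier by 10 hours 59 minutes.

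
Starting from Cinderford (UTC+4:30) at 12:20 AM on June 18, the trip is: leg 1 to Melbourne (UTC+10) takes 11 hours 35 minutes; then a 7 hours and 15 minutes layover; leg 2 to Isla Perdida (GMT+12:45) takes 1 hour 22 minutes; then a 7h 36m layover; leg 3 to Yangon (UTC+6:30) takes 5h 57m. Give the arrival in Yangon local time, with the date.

12:05 PM on Jun 19

Convert departure to UTC: 12:20 AM − 4:30 = 7:50 PM UTC on Jun 17.
Add 11 hours and 35 minutes leg 1 → 7:25 AM UTC (Jun 18).
Add 7 hours 15 minutes layover in Melbourne → 2:40 PM UTC.
Add 1 hour 22 minutes leg 2 → 4:02 PM UTC.
Add 7 hours 36 minutes layover in Isla Perdida → 11:38 PM UTC.
Add 5 hours and 57 minutes leg 3 → 5:35 AM UTC (Jun 19).
Yangon is UTC+6:30, so local arrival = 5:35 AM + 6:30 = 12:05 PM on Jun 19.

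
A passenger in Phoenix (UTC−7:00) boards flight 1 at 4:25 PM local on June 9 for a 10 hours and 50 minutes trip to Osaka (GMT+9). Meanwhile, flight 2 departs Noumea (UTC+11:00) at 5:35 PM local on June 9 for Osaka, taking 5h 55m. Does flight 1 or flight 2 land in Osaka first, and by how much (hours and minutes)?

the second, by 21 hours 45 minutes

Flight 1 in UTC: 4:25 PM + 7:00 = 11:25 PM on Jun 9.
+10 hours 50 minutes → arrive 10:15 AM UTC on Jun 10.
Flight 2 in UTC: 5:35 PM − 11:00 = 6:35 AM on Jun 9.
+5 hours and 55 minutes → arrive 12:30 PM UTC on Jun 9.
Flight 2 lands earlier by 21 hours 45 minutes.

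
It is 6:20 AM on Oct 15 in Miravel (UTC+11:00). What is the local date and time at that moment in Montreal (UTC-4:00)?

Montreal is 15:00 behind Miravel.
Shift by the zone difference: 6:20 AM − 15:00 = 3:20 PM on Oct 14 in Montreal.

3:20 PM on October 14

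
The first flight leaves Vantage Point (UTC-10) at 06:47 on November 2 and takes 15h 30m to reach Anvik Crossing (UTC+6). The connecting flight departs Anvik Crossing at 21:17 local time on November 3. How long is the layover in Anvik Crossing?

7 hours

Convert departure to UTC: 06:47 + 10:00 = 16:47 UTC on Nov 2.
Add 15 hours 30 minutes flight time → 08:17 UTC (Nov 3).
Anvik Crossing is UTC+6:00, so local arrival = 08:17 + 6:00 = 14:17 on Nov 3.
Layover = 21:17 − 14:17 = 7 hours.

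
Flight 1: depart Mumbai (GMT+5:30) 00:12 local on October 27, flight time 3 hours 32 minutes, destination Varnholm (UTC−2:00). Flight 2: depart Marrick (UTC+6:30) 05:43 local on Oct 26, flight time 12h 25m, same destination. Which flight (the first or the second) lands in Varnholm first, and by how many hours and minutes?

the second, by 10 hours 36 minutes

Flight 1 in UTC: 00:12 − 5:30 = 18:42 on Oct 26.
+3 hours and 32 minutes → arrive 22:14 UTC on Oct 26.
Flight 2 in UTC: 05:43 − 6:30 = 23:13 on Oct 25.
+12 hours and 25 minutes → arrive 11:38 UTC on Oct 26.
Flight 2 lands earlier by 10 hours 36 minutes.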